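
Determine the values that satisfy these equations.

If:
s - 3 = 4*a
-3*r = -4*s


Then:
a = s/4 - 3/4
r = 4*s/3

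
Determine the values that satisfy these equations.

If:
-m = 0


Then:
m = 0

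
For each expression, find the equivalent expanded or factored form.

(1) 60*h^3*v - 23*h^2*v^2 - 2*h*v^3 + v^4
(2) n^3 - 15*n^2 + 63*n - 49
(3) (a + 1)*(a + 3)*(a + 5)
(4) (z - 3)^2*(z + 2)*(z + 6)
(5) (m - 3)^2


(1) = v*(-4*h + v)*(-3*h + v)*(5*h + v)
(2) = (n - 7)^2*(n - 1)
(3) = a^3 + 9*a^2 + 23*a + 15
(4) = z^4 + 2*z^3 - 27*z^2 + 108
(5) = m^2 - 6*m + 9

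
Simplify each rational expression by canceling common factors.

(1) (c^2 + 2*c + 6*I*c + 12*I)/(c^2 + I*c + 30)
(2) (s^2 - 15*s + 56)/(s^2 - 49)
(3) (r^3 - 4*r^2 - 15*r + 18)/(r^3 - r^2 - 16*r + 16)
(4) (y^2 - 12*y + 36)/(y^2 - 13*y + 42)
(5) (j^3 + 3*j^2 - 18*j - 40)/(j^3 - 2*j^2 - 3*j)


(1) = (c + 2)/(c - 5*I)
(2) = (s - 8)/(s + 7)
(3) = (r^2 - 3*r - 18)/(r^2 - 16)
(4) = (y - 6)/(y - 7)
(5) = (j^3 + 3*j^2 - 18*j - 40)/(j^3 - 2*j^2 - 3*j)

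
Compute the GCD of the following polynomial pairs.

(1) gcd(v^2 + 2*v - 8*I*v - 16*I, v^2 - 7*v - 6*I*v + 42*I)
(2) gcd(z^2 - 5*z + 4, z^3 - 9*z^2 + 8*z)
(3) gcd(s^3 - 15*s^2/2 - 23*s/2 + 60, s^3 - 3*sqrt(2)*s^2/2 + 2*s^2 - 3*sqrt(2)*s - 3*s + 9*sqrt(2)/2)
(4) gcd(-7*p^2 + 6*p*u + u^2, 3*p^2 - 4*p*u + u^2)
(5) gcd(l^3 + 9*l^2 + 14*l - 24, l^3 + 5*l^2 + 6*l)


(1) = gcd((v + 2)*(v - 8*I), (v - 7)*(v - 6*I)) = 1
(2) = gcd((z - 4)*(z - 1), z*(z - 8)*(z - 1)) = z - 1
(3) = s + 3
(4) = gcd((-p + u)*(7*p + u), (-3*p + u)*(-p + u)) = p - u
(5) = gcd((l - 1)*(l + 4)*(l + 6), l*(l + 2)*(l + 3)) = 1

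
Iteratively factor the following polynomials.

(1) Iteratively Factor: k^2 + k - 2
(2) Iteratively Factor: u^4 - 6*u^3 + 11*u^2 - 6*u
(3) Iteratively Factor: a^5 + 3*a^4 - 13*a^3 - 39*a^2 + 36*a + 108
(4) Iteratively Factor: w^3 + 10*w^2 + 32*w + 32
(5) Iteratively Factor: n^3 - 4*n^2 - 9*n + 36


(1) = (k + 2)*(k - 1)
(2) = (u)*(u^3 - 6*u^2 + 11*u - 6) = u*(u - 2)*(u^2 - 4*u + 3) = u*(u - 3)*(u - 2)*(u - 1)
(3) = (a + 2)*(a^4 + a^3 - 15*a^2 - 9*a + 54) = (a + 2)*(a + 3)*(a^3 - 2*a^2 - 9*a + 18) = (a + 2)*(a + 3)^2*(a^2 - 5*a + 6) = (a - 2)*(a + 2)*(a + 3)^2*(a - 3)
(4) = (w + 4)*(w^2 + 6*w + 8) = (w + 2)*(w + 4)*(w + 4)
(5) = (n - 3)*(n^2 - n - 12) = (n - 3)*(n + 3)*(n - 4)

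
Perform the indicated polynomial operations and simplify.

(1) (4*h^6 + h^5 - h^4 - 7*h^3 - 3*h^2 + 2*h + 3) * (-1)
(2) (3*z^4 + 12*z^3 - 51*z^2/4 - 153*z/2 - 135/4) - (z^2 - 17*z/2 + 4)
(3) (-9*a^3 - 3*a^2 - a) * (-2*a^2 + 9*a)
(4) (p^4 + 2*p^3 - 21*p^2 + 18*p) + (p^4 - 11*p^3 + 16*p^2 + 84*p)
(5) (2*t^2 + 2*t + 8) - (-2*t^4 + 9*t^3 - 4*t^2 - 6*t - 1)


(1) = -4*h^6 - h^5 + h^4 + 7*h^3 + 3*h^2 - 2*h - 3
(2) = 3*z^4 + 12*z^3 - 55*z^2/4 - 68*z - 151/4
(3) = 18*a^5 - 75*a^4 - 25*a^3 - 9*a^2
(4) = 2*p^4 - 9*p^3 - 5*p^2 + 102*p
(5) = 2*t^4 - 9*t^3 + 6*t^2 + 8*t + 9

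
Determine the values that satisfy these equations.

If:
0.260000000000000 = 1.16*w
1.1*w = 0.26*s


Then:
s = 0.95
w = 0.22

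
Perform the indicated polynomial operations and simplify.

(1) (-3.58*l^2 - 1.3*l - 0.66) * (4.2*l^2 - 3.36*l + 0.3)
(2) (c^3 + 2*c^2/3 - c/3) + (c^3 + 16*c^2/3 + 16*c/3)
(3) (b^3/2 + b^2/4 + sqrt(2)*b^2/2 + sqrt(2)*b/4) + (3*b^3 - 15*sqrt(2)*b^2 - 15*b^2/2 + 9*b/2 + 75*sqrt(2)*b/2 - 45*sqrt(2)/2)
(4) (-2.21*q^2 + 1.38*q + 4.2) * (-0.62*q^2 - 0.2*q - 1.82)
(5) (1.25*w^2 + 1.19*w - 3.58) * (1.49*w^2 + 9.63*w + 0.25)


(1) = -15.036*l^4 + 6.5688*l^3 + 0.522*l^2 + 1.8276*l - 0.198
(2) = 2*c^3 + 6*c^2 + 5*c
(3) = 7*b^3/2 - 29*sqrt(2)*b^2/2 - 29*b^2/4 + 9*b/2 + 151*sqrt(2)*b/4 - 45*sqrt(2)/2
(4) = 1.3702*q^4 - 0.4136*q^3 + 1.1422*q^2 - 3.3516*q - 7.644
(5) = 1.8625*w^4 + 13.8106*w^3 + 6.438*w^2 - 34.1779*w - 0.895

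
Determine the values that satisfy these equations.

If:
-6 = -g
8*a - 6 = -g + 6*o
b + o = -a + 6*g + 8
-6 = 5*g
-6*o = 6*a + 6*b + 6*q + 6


Then:
No Solution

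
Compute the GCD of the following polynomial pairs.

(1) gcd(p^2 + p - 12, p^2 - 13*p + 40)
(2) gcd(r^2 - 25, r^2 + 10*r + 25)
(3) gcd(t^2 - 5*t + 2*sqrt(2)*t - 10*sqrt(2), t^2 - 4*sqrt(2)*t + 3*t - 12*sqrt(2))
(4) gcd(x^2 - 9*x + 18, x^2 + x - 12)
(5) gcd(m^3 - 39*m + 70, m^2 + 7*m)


(1) = gcd((p - 3)*(p + 4), (p - 8)*(p - 5)) = 1
(2) = r + 5
(3) = 1
(4) = gcd((x - 6)*(x - 3), (x - 3)*(x + 4)) = x - 3
(5) = m + 7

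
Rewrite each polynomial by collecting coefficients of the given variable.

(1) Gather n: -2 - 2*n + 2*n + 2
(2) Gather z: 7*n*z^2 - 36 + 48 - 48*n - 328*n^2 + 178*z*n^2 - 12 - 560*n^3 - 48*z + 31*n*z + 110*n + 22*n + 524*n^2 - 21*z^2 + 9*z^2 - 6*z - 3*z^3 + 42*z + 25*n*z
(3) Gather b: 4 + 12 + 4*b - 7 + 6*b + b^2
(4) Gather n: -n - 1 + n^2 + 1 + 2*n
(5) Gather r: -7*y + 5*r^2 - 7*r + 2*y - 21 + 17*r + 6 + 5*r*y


(1) = 0
(2) = -560*n^3 + 196*n^2 + 84*n - 3*z^3 + z^2*(7*n - 12) + z*(178*n^2 + 56*n - 12)
(3) = b^2 + 10*b + 9
(4) = n^2 + n
(5) = 5*r^2 + r*(5*y + 10) - 5*y - 15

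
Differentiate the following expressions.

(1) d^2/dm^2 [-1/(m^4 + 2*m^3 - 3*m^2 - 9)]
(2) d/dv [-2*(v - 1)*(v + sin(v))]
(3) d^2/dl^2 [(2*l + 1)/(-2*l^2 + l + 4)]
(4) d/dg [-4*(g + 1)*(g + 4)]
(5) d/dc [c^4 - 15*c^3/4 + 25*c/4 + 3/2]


(1) = 2*(-4*m^2*(2*m^2 + 3*m - 3)^2 + 3*(2*m^2 + 2*m - 1)*(m^4 + 2*m^3 - 3*m^2 - 9))/(m^4 + 2*m^3 - 3*m^2 - 9)^3
(2) = -2*v - 2*(v - 1)*(cos(v) + 1) - 2*sin(v)
(3) = 2*(12*l*(-2*l^2 + l + 4) + (2*l + 1)*(4*l - 1)^2)/(-2*l^2 + l + 4)^3
(4) = -8*g - 20
(5) = 4*c^3 - 45*c^2/4 + 25/4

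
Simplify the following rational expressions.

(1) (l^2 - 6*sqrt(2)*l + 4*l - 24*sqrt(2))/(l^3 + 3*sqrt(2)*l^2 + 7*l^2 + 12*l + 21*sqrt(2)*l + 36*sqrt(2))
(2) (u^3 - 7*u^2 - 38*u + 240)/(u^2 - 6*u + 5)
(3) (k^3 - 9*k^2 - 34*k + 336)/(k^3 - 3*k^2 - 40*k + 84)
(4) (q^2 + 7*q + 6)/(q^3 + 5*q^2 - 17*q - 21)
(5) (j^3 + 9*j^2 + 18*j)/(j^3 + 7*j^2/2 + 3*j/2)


(1) = (l - 6*sqrt(2))/(l^2 + l*(3 + 3*sqrt(2)) + 9*sqrt(2))
(2) = (u^2 - 2*u - 48)/(u - 1)
(3) = (k - 8)/(k - 2)
(4) = (q + 6)/(q^2 + 4*q - 21)
(5) = (2*j + 12)/(2*j + 1)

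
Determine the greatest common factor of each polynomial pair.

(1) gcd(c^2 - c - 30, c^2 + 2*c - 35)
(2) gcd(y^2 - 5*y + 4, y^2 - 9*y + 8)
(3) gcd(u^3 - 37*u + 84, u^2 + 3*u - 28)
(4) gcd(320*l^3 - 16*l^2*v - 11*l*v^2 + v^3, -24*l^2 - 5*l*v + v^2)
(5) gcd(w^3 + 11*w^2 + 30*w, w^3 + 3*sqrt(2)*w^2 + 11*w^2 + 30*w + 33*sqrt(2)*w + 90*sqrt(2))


(1) = gcd((c - 6)*(c + 5), (c - 5)*(c + 7)) = 1
(2) = y - 1
(3) = gcd((u - 4)*(u - 3)*(u + 7), (u - 4)*(u + 7)) = u^2 + 3*u - 28
(4) = -8*l + v
(5) = w^2 + 11*w + 30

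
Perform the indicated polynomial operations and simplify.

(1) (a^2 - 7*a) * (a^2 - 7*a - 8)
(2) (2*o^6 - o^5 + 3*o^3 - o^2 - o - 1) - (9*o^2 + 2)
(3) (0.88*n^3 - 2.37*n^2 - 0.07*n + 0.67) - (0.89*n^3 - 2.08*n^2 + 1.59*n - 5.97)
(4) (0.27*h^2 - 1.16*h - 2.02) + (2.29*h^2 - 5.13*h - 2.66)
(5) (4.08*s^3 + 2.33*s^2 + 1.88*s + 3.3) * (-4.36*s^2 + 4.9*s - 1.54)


(1) = a^4 - 14*a^3 + 41*a^2 + 56*a
(2) = 2*o^6 - o^5 + 3*o^3 - 10*o^2 - o - 3
(3) = -0.01*n^3 - 0.29*n^2 - 1.66*n + 6.64
(4) = 2.56*h^2 - 6.29*h - 4.68
(5) = -17.7888*s^5 + 9.8332*s^4 - 3.063*s^3 - 8.7642*s^2 + 13.2748*s - 5.082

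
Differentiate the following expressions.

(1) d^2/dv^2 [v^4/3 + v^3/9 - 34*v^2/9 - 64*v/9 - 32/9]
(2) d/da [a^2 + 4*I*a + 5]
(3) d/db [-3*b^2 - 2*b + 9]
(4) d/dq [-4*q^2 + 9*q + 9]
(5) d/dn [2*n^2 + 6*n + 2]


(1) = 4*v^2 + 2*v/3 - 68/9
(2) = 2*a + 4*I
(3) = -6*b - 2
(4) = 9 - 8*q
(5) = 4*n + 6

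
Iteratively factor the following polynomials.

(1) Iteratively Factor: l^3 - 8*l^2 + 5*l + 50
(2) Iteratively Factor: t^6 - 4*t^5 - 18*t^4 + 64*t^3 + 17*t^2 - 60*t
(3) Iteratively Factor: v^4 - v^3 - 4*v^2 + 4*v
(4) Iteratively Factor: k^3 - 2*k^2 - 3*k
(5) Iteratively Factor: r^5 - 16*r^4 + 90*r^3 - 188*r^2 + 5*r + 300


(1) = (l + 2)*(l^2 - 10*l + 25) = (l - 5)*(l + 2)*(l - 5)
(2) = (t - 1)*(t^5 - 3*t^4 - 21*t^3 + 43*t^2 + 60*t) = t*(t - 1)*(t^4 - 3*t^3 - 21*t^2 + 43*t + 60) = t*(t - 1)*(t + 4)*(t^3 - 7*t^2 + 7*t + 15) = t*(t - 1)*(t + 1)*(t + 4)*(t^2 - 8*t + 15) = t*(t - 3)*(t - 1)*(t + 1)*(t + 4)*(t - 5)
(3) = (v - 1)*(v^3 - 4*v) = (v - 2)*(v - 1)*(v^2 + 2*v) = (v - 2)*(v - 1)*(v + 2)*(v)
(4) = (k - 3)*(k^2 + k) = k*(k - 3)*(k + 1)
(5) = (r + 1)*(r^4 - 17*r^3 + 107*r^2 - 295*r + 300) = (r - 3)*(r + 1)*(r^3 - 14*r^2 + 65*r - 100) = (r - 5)*(r - 3)*(r + 1)*(r^2 - 9*r + 20) = (r - 5)^2*(r - 3)*(r + 1)*(r - 4)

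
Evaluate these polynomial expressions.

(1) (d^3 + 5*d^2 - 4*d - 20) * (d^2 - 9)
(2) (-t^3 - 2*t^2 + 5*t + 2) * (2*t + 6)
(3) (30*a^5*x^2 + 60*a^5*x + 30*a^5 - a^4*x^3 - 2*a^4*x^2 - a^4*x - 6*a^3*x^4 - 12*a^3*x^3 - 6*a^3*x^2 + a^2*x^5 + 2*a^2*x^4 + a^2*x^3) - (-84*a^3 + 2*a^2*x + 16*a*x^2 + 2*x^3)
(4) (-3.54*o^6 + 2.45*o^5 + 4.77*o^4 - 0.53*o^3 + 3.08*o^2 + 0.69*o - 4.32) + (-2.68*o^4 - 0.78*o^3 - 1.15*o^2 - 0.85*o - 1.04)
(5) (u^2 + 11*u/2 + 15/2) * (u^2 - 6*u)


(1) = d^5 + 5*d^4 - 13*d^3 - 65*d^2 + 36*d + 180
(2) = -2*t^4 - 10*t^3 - 2*t^2 + 34*t + 12
(3) = 30*a^5*x^2 + 60*a^5*x + 30*a^5 - a^4*x^3 - 2*a^4*x^2 - a^4*x - 6*a^3*x^4 - 12*a^3*x^3 - 6*a^3*x^2 + 84*a^3 + a^2*x^5 + 2*a^2*x^4 + a^2*x^3 - 2*a^2*x - 16*a*x^2 - 2*x^3
(4) = -3.54*o^6 + 2.45*o^5 + 2.09*o^4 - 1.31*o^3 + 1.93*o^2 - 0.16*o - 5.36
(5) = u^4 - u^3/2 - 51*u^2/2 - 45*u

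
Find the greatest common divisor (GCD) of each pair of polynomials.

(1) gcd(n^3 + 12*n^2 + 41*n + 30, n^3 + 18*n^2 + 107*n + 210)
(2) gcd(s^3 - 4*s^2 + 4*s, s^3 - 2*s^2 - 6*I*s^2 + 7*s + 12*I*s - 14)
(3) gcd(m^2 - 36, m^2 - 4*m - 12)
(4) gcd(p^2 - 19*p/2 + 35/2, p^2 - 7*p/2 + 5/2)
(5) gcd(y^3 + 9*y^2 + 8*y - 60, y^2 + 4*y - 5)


(1) = n^2 + 11*n + 30
(2) = gcd(s*(s - 2)^2, (s - 2)*(s - 7*I)*(s + I)) = s - 2
(3) = gcd((m - 6)*(m + 6), (m - 6)*(m + 2)) = m - 6
(4) = p - 5/2
(5) = y + 5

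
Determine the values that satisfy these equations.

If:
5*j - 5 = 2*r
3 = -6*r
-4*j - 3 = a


Then:
a = -31/5
j = 4/5
r = -1/2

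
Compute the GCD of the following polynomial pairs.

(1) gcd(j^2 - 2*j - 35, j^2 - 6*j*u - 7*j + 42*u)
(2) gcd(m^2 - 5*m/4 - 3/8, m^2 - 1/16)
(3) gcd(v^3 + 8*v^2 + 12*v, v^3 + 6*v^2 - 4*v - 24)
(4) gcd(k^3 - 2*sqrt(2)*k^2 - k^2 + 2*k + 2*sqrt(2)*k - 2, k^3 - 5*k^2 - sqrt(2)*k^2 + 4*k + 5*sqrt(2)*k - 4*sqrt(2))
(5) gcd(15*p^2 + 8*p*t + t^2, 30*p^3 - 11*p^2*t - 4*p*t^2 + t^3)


(1) = j - 7
(2) = gcd((m - 3/2)*(m + 1/4), (m - 1/4)*(m + 1/4)) = m + 1/4
(3) = v^2 + 8*v + 12
(4) = gcd((k - 1)*(k - sqrt(2))^2, (k - 4)*(k - 1)*(k - sqrt(2))) = k^2 + k*(-sqrt(2) - 1) + sqrt(2)
(5) = gcd((3*p + t)*(5*p + t), (-5*p + t)*(-2*p + t)*(3*p + t)) = 3*p + t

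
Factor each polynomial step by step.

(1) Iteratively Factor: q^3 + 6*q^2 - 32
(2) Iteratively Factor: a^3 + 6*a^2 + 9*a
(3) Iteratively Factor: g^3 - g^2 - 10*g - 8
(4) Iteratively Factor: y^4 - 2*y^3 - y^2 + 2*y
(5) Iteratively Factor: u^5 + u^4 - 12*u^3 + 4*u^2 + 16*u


(1) = (q + 4)*(q^2 + 2*q - 8) = (q - 2)*(q + 4)*(q + 4)
(2) = (a + 3)*(a^2 + 3*a) = (a + 3)^2*(a)
(3) = (g + 2)*(g^2 - 3*g - 4) = (g + 1)*(g + 2)*(g - 4)
(4) = (y)*(y^3 - 2*y^2 - y + 2) = y*(y - 1)*(y^2 - y - 2) = y*(y - 2)*(y - 1)*(y + 1)
(5) = (u - 2)*(u^4 + 3*u^3 - 6*u^2 - 8*u) = (u - 2)*(u + 4)*(u^3 - u^2 - 2*u) = (u - 2)*(u + 1)*(u + 4)*(u^2 - 2*u) = u*(u - 2)*(u + 1)*(u + 4)*(u - 2)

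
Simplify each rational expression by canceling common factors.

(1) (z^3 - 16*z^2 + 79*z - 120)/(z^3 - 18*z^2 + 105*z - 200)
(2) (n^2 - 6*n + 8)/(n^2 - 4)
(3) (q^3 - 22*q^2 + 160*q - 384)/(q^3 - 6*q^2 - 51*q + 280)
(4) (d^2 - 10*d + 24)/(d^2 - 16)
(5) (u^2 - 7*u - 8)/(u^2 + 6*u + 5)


(1) = (z - 3)/(z - 5)
(2) = (n - 4)/(n + 2)
(3) = (q^2 - 14*q + 48)/(q^2 + 2*q - 35)
(4) = (d - 6)/(d + 4)
(5) = (u - 8)/(u + 5)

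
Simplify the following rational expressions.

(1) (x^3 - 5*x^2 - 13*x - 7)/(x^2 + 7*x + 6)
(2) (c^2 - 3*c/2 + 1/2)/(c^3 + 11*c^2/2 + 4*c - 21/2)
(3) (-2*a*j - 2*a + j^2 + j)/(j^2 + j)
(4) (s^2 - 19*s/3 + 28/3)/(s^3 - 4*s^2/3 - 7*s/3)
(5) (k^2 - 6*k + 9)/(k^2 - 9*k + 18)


(1) = (x^2 - 6*x - 7)/(x + 6)
(2) = (2*c - 1)/(2*c^2 + 13*c + 21)
(3) = (-2*a + j)/j
(4) = (s - 4)/(s^2 + s)
(5) = (k - 3)/(k - 6)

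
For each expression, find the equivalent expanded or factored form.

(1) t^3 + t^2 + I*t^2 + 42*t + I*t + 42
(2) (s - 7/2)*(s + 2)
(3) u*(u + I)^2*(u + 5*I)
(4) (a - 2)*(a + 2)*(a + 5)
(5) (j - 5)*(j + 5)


(1) = (t + 1)*(t - 6*I)*(t + 7*I)
(2) = s^2 - 3*s/2 - 7
(3) = u^4 + 7*I*u^3 - 11*u^2 - 5*I*u
(4) = a^3 + 5*a^2 - 4*a - 20
(5) = j^2 - 25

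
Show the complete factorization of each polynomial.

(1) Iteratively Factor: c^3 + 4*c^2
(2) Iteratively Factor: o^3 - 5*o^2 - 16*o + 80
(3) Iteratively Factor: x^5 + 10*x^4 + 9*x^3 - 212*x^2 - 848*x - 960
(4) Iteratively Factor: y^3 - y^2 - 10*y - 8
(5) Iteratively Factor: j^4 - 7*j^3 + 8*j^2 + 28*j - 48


(1) = (c + 4)*(c^2) = c*(c + 4)*(c)
(2) = (o - 5)*(o^2 - 16) = (o - 5)*(o - 4)*(o + 4)
(3) = (x + 4)*(x^4 + 6*x^3 - 15*x^2 - 152*x - 240) = (x + 4)^2*(x^3 + 2*x^2 - 23*x - 60) = (x + 4)^3*(x^2 - 2*x - 15) = (x - 5)*(x + 4)^3*(x + 3)
(4) = (y - 4)*(y^2 + 3*y + 2) = (y - 4)*(y + 2)*(y + 1)
(5) = (j - 2)*(j^3 - 5*j^2 - 2*j + 24) = (j - 3)*(j - 2)*(j^2 - 2*j - 8) = (j - 3)*(j - 2)*(j + 2)*(j - 4)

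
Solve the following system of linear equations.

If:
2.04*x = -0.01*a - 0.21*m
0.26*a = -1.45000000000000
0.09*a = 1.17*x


Then:
a = -5.58
m = 4.43
x = -0.43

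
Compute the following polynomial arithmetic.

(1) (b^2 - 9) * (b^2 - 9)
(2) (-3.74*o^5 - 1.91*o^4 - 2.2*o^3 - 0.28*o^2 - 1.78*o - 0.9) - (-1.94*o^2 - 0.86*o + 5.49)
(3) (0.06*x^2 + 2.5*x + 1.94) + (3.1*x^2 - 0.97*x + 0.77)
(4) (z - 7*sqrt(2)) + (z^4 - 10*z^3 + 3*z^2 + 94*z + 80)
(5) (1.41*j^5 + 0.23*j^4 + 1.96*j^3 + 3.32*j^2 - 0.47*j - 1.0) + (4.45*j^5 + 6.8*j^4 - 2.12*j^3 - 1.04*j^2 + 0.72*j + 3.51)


(1) = b^4 - 18*b^2 + 81
(2) = -3.74*o^5 - 1.91*o^4 - 2.2*o^3 + 1.66*o^2 - 0.92*o - 6.39
(3) = 3.16*x^2 + 1.53*x + 2.71
(4) = z^4 - 10*z^3 + 3*z^2 + 95*z - 7*sqrt(2) + 80
(5) = 5.86*j^5 + 7.03*j^4 - 0.16*j^3 + 2.28*j^2 + 0.25*j + 2.51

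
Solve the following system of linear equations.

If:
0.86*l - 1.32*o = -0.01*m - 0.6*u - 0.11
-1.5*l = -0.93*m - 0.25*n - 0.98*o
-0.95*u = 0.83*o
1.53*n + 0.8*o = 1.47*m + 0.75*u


Then:
l = -2.42673973695811*u - 0.126028512299913
m = -2.38471997099973*u - 0.161547942207496
n = -1.2025331416779*u - 0.155212728787594
o = -1.14457831325301*u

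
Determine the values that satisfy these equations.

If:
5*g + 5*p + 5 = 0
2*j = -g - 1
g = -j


Then:
g = 1
j = -1
p = -2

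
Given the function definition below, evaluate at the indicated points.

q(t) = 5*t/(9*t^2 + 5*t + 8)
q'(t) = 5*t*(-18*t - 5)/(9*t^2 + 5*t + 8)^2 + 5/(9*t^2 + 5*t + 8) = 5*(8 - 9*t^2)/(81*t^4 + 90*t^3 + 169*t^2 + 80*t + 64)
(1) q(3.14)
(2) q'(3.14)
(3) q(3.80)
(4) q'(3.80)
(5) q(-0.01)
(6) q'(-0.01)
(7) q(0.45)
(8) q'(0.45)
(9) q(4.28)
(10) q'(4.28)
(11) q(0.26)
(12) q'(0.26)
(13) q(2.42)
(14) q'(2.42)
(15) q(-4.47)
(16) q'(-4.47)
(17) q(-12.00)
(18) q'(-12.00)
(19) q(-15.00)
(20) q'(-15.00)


(1) = 0.14
(2) = -0.03
(3) = 0.12
(4) = -0.02
(5) = -0.01
(6) = 0.63
(7) = 0.19
(8) = 0.21
(9) = 0.11
(10) = -0.02
(11) = 0.13
(12) = 0.38
(13) = 0.17
(14) = -0.04
(15) = -0.14
(16) = -0.03
(17) = -0.05
(18) = -0.00
(19) = -0.04
(20) = -0.00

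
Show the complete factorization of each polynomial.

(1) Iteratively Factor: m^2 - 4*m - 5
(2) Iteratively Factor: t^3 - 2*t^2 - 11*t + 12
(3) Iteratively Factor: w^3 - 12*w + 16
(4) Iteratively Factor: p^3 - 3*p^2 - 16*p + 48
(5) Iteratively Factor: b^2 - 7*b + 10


(1) = (m + 1)*(m - 5)
(2) = (t - 1)*(t^2 - t - 12) = (t - 1)*(t + 3)*(t - 4)
(3) = (w - 2)*(w^2 + 2*w - 8) = (w - 2)*(w + 4)*(w - 2)
(4) = (p + 4)*(p^2 - 7*p + 12) = (p - 4)*(p + 4)*(p - 3)
(5) = (b - 2)*(b - 5)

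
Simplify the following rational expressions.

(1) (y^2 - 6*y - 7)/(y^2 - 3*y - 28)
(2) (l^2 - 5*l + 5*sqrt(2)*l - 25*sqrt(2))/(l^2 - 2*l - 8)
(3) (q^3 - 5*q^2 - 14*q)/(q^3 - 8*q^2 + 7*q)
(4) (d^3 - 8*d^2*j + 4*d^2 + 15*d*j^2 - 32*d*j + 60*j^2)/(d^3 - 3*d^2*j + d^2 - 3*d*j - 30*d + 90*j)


(1) = (y + 1)/(y + 4)
(2) = (l^2 + l*(-5 + 5*sqrt(2)) - 25*sqrt(2))/(l^2 - 2*l - 8)
(3) = (q + 2)/(q - 1)
(4) = (d^2 - 5*d*j + 4*d - 20*j)/(d^2 + d - 30)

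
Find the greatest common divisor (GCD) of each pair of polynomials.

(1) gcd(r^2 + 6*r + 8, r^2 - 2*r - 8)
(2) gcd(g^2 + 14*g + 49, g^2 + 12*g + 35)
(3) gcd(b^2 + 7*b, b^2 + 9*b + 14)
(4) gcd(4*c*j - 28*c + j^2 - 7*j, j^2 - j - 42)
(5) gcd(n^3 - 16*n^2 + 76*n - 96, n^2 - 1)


(1) = r + 2
(2) = g + 7
(3) = gcd(b*(b + 7), (b + 2)*(b + 7)) = b + 7
(4) = j - 7
(5) = 1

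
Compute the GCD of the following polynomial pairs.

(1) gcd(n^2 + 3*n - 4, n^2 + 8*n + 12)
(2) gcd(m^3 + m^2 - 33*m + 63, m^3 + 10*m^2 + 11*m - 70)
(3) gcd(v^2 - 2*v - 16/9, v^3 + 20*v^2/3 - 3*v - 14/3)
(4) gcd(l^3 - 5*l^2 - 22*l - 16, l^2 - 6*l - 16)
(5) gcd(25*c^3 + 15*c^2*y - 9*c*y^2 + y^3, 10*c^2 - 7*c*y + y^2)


(1) = gcd((n - 1)*(n + 4), (n + 2)*(n + 6)) = 1
(2) = m + 7
(3) = gcd((v - 8/3)*(v + 2/3), (v - 1)*(v + 2/3)*(v + 7)) = v + 2/3
(4) = gcd((l - 8)*(l + 1)*(l + 2), (l - 8)*(l + 2)) = l^2 - 6*l - 16
(5) = -5*c + y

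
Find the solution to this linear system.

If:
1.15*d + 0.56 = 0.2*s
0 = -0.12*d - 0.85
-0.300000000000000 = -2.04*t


Then:
d = -7.08
s = -37.93
t = 0.15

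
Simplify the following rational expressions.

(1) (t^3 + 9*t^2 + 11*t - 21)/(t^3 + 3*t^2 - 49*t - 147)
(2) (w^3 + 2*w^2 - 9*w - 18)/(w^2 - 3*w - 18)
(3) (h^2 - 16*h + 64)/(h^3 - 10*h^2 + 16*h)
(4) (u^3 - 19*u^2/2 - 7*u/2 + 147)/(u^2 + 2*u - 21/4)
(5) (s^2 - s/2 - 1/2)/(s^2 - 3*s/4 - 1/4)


(1) = (t - 1)/(t - 7)
(2) = (w^2 - w - 6)/(w - 6)
(3) = (h - 8)/(h^2 - 2*h)
(4) = (2*u^2 - 26*u + 84)/(2*u - 3)
(5) = (4*s + 2)/(4*s + 1)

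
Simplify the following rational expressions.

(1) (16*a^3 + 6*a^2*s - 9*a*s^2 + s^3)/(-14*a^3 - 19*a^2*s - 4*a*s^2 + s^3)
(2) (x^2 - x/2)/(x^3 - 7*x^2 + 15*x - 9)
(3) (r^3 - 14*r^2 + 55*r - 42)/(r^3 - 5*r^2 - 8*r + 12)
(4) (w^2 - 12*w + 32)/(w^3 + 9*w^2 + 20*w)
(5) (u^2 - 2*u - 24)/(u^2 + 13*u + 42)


(1) = (16*a^2 - 10*a*s + s^2)/(-14*a^2 - 5*a*s + s^2)
(2) = (2*x^2 - x)/(2*x^3 - 14*x^2 + 30*x - 18)
(3) = (r - 7)/(r + 2)
(4) = (w^2 - 12*w + 32)/(w^3 + 9*w^2 + 20*w)
(5) = (u^2 - 2*u - 24)/(u^2 + 13*u + 42)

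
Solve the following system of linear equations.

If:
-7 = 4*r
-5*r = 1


Then:
No Solution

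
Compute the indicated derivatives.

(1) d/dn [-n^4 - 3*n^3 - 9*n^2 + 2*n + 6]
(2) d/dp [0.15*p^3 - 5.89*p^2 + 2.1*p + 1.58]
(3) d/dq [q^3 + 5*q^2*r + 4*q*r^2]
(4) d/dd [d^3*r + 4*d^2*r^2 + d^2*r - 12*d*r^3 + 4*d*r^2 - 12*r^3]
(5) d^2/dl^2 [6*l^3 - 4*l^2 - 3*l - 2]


(1) = -4*n^3 - 9*n^2 - 18*n + 2
(2) = 0.45*p^2 - 11.78*p + 2.1
(3) = 3*q^2 + 10*q*r + 4*r^2
(4) = r*(3*d^2 + 8*d*r + 2*d - 12*r^2 + 4*r)
(5) = 36*l - 8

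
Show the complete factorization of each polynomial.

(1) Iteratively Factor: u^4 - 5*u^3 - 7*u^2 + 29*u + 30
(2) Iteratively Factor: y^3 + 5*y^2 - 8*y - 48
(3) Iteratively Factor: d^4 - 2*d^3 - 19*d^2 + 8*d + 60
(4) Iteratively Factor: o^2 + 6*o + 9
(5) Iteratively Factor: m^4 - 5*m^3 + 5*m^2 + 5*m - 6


(1) = (u + 2)*(u^3 - 7*u^2 + 7*u + 15) = (u + 1)*(u + 2)*(u^2 - 8*u + 15) = (u - 3)*(u + 1)*(u + 2)*(u - 5)
(2) = (y + 4)*(y^2 + y - 12) = (y - 3)*(y + 4)*(y + 4)
(3) = (d + 3)*(d^3 - 5*d^2 - 4*d + 20) = (d + 2)*(d + 3)*(d^2 - 7*d + 10) = (d - 5)*(d + 2)*(d + 3)*(d - 2)
(4) = (o + 3)*(o + 3)
(5) = (m - 3)*(m^3 - 2*m^2 - m + 2) = (m - 3)*(m - 1)*(m^2 - m - 2) = (m - 3)*(m - 1)*(m + 1)*(m - 2)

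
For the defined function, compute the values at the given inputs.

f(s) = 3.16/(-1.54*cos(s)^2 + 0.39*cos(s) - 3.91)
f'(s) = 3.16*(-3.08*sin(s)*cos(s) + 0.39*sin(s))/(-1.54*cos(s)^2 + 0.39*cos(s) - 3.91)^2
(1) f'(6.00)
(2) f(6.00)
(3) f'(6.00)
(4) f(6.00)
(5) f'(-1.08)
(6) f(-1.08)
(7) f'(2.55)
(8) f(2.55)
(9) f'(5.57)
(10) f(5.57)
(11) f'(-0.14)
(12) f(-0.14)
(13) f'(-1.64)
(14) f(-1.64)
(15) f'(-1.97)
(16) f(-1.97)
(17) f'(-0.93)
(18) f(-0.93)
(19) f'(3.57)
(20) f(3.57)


(1) = 0.09
(2) = -0.64
(3) = 0.09
(4) = -0.64
(5) = 0.18
(6) = -0.78
(7) = 0.19
(8) = -0.60
(9) = 0.20
(10) = -0.70
(11) = 0.05
(12) = -0.63
(13) = -0.12
(14) = -0.80
(15) = -0.25
(16) = -0.74
(17) = 0.21
(18) = -0.75
(19) = -0.14
(20) = -0.57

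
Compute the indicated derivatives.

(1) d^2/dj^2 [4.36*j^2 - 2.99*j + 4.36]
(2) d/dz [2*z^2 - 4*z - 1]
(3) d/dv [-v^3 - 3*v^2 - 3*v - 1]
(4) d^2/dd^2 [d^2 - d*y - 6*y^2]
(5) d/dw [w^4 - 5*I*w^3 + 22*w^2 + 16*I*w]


(1) = 8.72000000000000
(2) = 4*z - 4
(3) = -3*v^2 - 6*v - 3
(4) = 2
(5) = 4*w^3 - 15*I*w^2 + 44*w + 16*I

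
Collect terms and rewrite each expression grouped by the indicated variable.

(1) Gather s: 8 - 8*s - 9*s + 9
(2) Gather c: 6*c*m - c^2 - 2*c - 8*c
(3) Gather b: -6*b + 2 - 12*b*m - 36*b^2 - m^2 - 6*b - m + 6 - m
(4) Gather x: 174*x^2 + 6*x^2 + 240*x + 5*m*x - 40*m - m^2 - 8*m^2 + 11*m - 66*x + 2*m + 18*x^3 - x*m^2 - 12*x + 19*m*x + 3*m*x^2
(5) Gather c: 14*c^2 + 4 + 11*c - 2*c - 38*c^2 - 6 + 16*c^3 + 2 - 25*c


(1) = 17 - 17*s
(2) = -c^2 + c*(6*m - 10)
(3) = -36*b^2 + b*(-12*m - 12) - m^2 - 2*m + 8
(4) = -9*m^2 - 27*m + 18*x^3 + x^2*(3*m + 180) + x*(-m^2 + 24*m + 162)
(5) = 16*c^3 - 24*c^2 - 16*c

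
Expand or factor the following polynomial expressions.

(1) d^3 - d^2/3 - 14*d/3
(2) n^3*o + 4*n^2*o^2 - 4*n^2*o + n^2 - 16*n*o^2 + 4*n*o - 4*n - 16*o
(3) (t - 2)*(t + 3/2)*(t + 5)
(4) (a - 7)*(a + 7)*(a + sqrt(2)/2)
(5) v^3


(1) = d*(d - 7/3)*(d + 2)
(2) = (n - 4)*(n + 4*o)*(n*o + 1)
(3) = t^3 + 9*t^2/2 - 11*t/2 - 15
(4) = a^3 + sqrt(2)*a^2/2 - 49*a - 49*sqrt(2)/2
(5) = v^3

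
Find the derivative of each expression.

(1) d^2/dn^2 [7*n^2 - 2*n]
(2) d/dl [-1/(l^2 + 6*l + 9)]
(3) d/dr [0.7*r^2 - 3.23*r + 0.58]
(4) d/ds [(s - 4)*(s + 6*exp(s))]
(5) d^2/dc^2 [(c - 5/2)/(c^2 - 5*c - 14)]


(1) = 14
(2) = 2*(l + 3)/(l^2 + 6*l + 9)^2
(3) = 1.4*r - 3.23
(4) = s + (s - 4)*(6*exp(s) + 1) + 6*exp(s)
(5) = (5 - 2*c)*(-3*c^2 + 15*c + (2*c - 5)^2 + 42)/(-c^2 + 5*c + 14)^3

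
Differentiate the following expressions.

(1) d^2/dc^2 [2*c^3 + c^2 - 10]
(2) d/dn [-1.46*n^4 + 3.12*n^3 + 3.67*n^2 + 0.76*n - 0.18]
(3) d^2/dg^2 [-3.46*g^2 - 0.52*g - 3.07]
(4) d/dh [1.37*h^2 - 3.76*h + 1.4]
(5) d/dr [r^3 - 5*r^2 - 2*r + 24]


(1) = 12*c + 2
(2) = -5.84*n^3 + 9.36*n^2 + 7.34*n + 0.76
(3) = -6.92000000000000
(4) = 2.74*h - 3.76
(5) = 3*r^2 - 10*r - 2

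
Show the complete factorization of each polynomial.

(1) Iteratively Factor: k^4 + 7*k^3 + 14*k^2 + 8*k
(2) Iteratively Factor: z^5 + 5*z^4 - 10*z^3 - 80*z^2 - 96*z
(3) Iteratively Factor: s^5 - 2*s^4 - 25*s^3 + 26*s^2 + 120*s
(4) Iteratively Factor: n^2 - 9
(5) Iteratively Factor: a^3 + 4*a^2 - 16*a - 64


(1) = (k)*(k^3 + 7*k^2 + 14*k + 8) = k*(k + 2)*(k^2 + 5*k + 4) = k*(k + 1)*(k + 2)*(k + 4)
(2) = (z + 2)*(z^4 + 3*z^3 - 16*z^2 - 48*z) = (z + 2)*(z + 3)*(z^3 - 16*z) = (z - 4)*(z + 2)*(z + 3)*(z^2 + 4*z) = z*(z - 4)*(z + 2)*(z + 3)*(z + 4)
(3) = (s - 3)*(s^4 + s^3 - 22*s^2 - 40*s) = (s - 5)*(s - 3)*(s^3 + 6*s^2 + 8*s) = s*(s - 5)*(s - 3)*(s^2 + 6*s + 8) = s*(s - 5)*(s - 3)*(s + 4)*(s + 2)
(4) = (n - 3)*(n + 3)
(5) = (a + 4)*(a^2 - 16) = (a - 4)*(a + 4)*(a + 4)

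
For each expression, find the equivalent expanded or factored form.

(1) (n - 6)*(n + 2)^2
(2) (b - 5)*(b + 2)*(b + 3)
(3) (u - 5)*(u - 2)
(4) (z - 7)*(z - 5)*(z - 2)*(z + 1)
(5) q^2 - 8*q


(1) = n^3 - 2*n^2 - 20*n - 24
(2) = b^3 - 19*b - 30
(3) = u^2 - 7*u + 10
(4) = z^4 - 13*z^3 + 45*z^2 - 11*z - 70
(5) = q*(q - 8)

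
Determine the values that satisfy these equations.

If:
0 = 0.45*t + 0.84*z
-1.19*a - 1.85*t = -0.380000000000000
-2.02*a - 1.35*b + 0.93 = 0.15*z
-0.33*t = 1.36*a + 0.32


Then:
a = -0.34
b = 1.22
t = 0.42
z = -0.23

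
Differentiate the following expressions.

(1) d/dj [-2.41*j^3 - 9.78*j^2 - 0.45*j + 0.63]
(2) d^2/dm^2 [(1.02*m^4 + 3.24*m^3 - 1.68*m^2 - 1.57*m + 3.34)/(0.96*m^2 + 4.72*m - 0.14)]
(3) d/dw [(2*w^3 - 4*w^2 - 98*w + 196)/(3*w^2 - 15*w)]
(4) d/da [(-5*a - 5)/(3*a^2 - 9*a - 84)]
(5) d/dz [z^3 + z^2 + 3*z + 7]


(1) = -7.23*j^2 - 19.56*j - 0.45
(2) = (1.880064*m^6 + 27.730944*m^5 + 135.52128*m^4 + 146.781696*m^3 + 4.508064*m^2 + 89.920224*m + 147.576736)/(0.884736*m^6 + 13.049856*m^5 + 63.77472*m^4 + 101.34784*m^3 - 9.30048*m^2 + 0.277536*m - 0.002744)
(3) = 2*(w^4 - 10*w^3 + 59*w^2 - 196*w + 490)/(3*w^2*(w^2 - 10*w + 25))
(4) = 5*(a^2 + 2*a + 25)/(3*(a^4 - 6*a^3 - 47*a^2 + 168*a + 784))
(5) = 3*z^2 + 2*z + 3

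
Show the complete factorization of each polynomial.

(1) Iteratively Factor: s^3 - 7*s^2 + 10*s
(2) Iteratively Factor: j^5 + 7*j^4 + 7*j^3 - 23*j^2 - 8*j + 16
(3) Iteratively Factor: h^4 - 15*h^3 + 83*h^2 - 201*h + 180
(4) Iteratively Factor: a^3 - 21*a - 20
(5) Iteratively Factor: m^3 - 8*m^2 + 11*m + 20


(1) = (s - 5)*(s^2 - 2*s) = (s - 5)*(s - 2)*(s)
(2) = (j - 1)*(j^4 + 8*j^3 + 15*j^2 - 8*j - 16) = (j - 1)*(j + 4)*(j^3 + 4*j^2 - j - 4) = (j - 1)*(j + 4)^2*(j^2 - 1) = (j - 1)^2*(j + 4)^2*(j + 1)
(3) = (h - 3)*(h^3 - 12*h^2 + 47*h - 60) = (h - 5)*(h - 3)*(h^2 - 7*h + 12) = (h - 5)*(h - 4)*(h - 3)*(h - 3)
(4) = (a - 5)*(a^2 + 5*a + 4) = (a - 5)*(a + 1)*(a + 4)
(5) = (m - 5)*(m^2 - 3*m - 4) = (m - 5)*(m - 4)*(m + 1)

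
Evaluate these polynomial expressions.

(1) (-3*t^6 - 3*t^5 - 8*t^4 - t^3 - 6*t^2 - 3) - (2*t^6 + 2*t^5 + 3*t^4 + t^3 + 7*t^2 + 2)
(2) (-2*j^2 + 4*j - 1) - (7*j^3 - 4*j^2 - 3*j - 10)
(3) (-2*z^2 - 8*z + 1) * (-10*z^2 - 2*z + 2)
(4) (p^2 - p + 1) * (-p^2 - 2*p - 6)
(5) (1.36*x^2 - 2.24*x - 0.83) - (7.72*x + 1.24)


(1) = -5*t^6 - 5*t^5 - 11*t^4 - 2*t^3 - 13*t^2 - 5
(2) = -7*j^3 + 2*j^2 + 7*j + 9
(3) = 20*z^4 + 84*z^3 + 2*z^2 - 18*z + 2
(4) = -p^4 - p^3 - 5*p^2 + 4*p - 6
(5) = 1.36*x^2 - 9.96*x - 2.07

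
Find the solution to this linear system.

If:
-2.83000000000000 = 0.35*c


Then:
c = -8.09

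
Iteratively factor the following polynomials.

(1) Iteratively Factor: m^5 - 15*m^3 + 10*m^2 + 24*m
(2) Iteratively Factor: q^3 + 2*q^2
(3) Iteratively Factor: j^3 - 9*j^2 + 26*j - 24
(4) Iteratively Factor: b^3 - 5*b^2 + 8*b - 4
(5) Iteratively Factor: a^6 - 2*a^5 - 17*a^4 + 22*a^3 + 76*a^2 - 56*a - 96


(1) = (m + 1)*(m^4 - m^3 - 14*m^2 + 24*m) = (m + 1)*(m + 4)*(m^3 - 5*m^2 + 6*m) = (m - 3)*(m + 1)*(m + 4)*(m^2 - 2*m) = m*(m - 3)*(m + 1)*(m + 4)*(m - 2)
(2) = (q)*(q^2 + 2*q) = q^2*(q + 2)
(3) = (j - 2)*(j^2 - 7*j + 12) = (j - 3)*(j - 2)*(j - 4)
(4) = (b - 2)*(b^2 - 3*b + 2) = (b - 2)^2*(b - 1)
(5) = (a + 1)*(a^5 - 3*a^4 - 14*a^3 + 36*a^2 + 40*a - 96) = (a - 4)*(a + 1)*(a^4 + a^3 - 10*a^2 - 4*a + 24) = (a - 4)*(a + 1)*(a + 2)*(a^3 - a^2 - 8*a + 12) = (a - 4)*(a - 2)*(a + 1)*(a + 2)*(a^2 + a - 6) = (a - 4)*(a - 2)^2*(a + 1)*(a + 2)*(a + 3)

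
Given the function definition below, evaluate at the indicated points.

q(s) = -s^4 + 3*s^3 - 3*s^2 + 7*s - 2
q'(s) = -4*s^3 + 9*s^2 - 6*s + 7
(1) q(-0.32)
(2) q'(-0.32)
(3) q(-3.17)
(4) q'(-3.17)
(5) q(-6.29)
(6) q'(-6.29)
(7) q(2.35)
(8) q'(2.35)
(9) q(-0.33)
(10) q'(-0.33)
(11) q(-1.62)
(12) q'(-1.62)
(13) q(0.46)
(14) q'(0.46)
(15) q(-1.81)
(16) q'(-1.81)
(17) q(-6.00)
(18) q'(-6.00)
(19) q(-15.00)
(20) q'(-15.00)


(1) = -4.66
(2) = 9.97
(3) = -250.88
(4) = 243.88
(5) = -2476.61
(6) = 1396.25
(7) = 6.32
(8) = -9.31
(9) = -4.76
(10) = 10.10
(11) = -40.86
(12) = 57.35
(13) = 0.83
(14) = 5.76
(15) = -53.02
(16) = 71.06
(17) = -2096.00
(18) = 1231.00
(19) = -61532.00
(20) = 15622.00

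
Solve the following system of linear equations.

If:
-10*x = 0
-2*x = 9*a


Then:
a = 0
x = 0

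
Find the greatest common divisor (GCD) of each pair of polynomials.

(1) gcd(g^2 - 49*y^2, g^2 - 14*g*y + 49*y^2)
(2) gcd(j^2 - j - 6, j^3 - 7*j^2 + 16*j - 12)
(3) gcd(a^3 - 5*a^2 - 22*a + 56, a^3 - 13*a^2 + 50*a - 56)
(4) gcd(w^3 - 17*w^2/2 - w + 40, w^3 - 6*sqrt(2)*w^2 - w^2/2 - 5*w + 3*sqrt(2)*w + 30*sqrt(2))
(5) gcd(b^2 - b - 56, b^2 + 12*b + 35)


(1) = gcd((g - 7*y)*(g + 7*y), (g - 7*y)^2) = -g + 7*y
(2) = j - 3
(3) = a^2 - 9*a + 14
(4) = gcd((w - 8)*(w - 5/2)*(w + 2), (w - 5/2)*(w + 2)*(w - 6*sqrt(2))) = w^2 - w/2 - 5
(5) = gcd((b - 8)*(b + 7), (b + 5)*(b + 7)) = b + 7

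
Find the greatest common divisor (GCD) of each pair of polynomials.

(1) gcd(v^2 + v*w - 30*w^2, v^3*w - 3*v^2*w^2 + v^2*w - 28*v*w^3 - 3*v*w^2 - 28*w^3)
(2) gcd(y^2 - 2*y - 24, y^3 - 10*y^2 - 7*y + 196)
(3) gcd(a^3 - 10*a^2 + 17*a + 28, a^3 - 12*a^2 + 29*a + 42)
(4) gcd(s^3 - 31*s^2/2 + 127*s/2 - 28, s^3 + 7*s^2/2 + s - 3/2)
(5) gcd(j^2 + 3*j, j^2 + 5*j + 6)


(1) = gcd((v - 5*w)*(v + 6*w), (v - 7*w)*(v + 4*w)*(v*w + w)) = 1
(2) = y + 4
(3) = gcd((a - 7)*(a - 4)*(a + 1), (a - 7)*(a - 6)*(a + 1)) = a^2 - 6*a - 7
(4) = gcd((s - 8)*(s - 7)*(s - 1/2), (s - 1/2)*(s + 1)*(s + 3)) = s - 1/2
(5) = gcd(j*(j + 3), (j + 2)*(j + 3)) = j + 3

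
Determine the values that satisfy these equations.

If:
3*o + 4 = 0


Then:
o = -4/3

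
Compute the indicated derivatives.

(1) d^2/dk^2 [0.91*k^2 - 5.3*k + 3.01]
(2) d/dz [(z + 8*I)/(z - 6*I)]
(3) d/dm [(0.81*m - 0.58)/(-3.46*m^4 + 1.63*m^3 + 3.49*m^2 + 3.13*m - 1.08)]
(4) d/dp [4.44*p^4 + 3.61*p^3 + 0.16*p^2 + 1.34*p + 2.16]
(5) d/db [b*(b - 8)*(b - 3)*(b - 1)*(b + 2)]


(1) = 1.82000000000000
(2) = -14*I/(z - 6*I)^2
(3) = (8.4078*m^4 - 10.6678*m^3 + 0.0093*m^2 + 4.0484*m + 0.9406)/(11.9716*m^8 - 11.2796*m^7 - 21.4939*m^6 - 10.2822*m^5 + 29.8575*m^4 + 18.3266*m^3 + 2.2585*m^2 - 6.7608*m + 1.1664)
(4) = 17.76*p^3 + 10.83*p^2 + 0.32*p + 1.34
(5) = 5*b^4 - 40*b^3 + 33*b^2 + 92*b - 48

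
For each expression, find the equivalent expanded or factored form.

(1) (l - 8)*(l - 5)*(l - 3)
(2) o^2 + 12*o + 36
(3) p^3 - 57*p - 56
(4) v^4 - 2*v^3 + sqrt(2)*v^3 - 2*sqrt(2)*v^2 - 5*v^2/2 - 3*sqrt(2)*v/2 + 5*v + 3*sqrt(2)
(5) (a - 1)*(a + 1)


(1) = l^3 - 16*l^2 + 79*l - 120
(2) = (o + 6)^2
(3) = (p - 8)*(p + 1)*(p + 7)
(4) = (v - 2)*(v - sqrt(2))*(v + sqrt(2)/2)*(v + 3*sqrt(2)/2)
(5) = a^2 - 1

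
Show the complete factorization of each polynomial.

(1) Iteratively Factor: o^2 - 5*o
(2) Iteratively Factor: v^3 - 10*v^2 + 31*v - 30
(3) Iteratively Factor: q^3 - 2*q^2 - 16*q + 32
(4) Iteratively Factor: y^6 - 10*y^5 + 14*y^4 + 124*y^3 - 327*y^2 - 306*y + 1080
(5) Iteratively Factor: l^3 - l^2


(1) = (o)*(o - 5)
(2) = (v - 3)*(v^2 - 7*v + 10) = (v - 3)*(v - 2)*(v - 5)
(3) = (q - 4)*(q^2 + 2*q - 8) = (q - 4)*(q - 2)*(q + 4)
(4) = (y - 3)*(y^5 - 7*y^4 - 7*y^3 + 103*y^2 - 18*y - 360) = (y - 4)*(y - 3)*(y^4 - 3*y^3 - 19*y^2 + 27*y + 90) = (y - 5)*(y - 4)*(y - 3)*(y^3 + 2*y^2 - 9*y - 18) = (y - 5)*(y - 4)*(y - 3)*(y + 3)*(y^2 - y - 6) = (y - 5)*(y - 4)*(y - 3)^2*(y + 3)*(y + 2)
(5) = (l)*(l^2 - l) = l*(l - 1)*(l)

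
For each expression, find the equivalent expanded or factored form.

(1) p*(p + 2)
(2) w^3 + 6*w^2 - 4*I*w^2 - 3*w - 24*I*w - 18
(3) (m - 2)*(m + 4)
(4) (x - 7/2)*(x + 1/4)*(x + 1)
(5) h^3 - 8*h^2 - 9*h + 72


(1) = p^2 + 2*p
(2) = (w + 6)*(w - 3*I)*(w - I)
(3) = m^2 + 2*m - 8
(4) = x^3 - 9*x^2/4 - 33*x/8 - 7/8
(5) = (h - 8)*(h - 3)*(h + 3)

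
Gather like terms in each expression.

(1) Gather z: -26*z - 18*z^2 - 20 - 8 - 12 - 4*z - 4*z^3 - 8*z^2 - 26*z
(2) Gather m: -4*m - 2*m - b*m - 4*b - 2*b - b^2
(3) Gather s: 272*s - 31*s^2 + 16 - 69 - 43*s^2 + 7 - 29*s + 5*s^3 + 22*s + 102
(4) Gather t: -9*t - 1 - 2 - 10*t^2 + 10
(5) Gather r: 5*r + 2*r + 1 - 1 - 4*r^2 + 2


(1) = -4*z^3 - 26*z^2 - 56*z - 40
(2) = -b^2 - 6*b + m*(-b - 6)
(3) = 5*s^3 - 74*s^2 + 265*s + 56
(4) = -10*t^2 - 9*t + 7
(5) = -4*r^2 + 7*r + 2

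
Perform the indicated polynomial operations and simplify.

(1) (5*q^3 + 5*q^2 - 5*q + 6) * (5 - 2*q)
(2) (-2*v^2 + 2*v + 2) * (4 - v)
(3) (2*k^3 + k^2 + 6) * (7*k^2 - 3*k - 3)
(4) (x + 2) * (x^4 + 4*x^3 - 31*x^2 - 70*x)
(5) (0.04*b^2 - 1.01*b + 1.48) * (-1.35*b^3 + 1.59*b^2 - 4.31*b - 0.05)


(1) = -10*q^4 + 15*q^3 + 35*q^2 - 37*q + 30
(2) = 2*v^3 - 10*v^2 + 6*v + 8
(3) = 14*k^5 + k^4 - 9*k^3 + 39*k^2 - 18*k - 18
(4) = x^5 + 6*x^4 - 23*x^3 - 132*x^2 - 140*x
(5) = -0.054*b^5 + 1.4271*b^4 - 3.7763*b^3 + 6.7043*b^2 - 6.3283*b - 0.074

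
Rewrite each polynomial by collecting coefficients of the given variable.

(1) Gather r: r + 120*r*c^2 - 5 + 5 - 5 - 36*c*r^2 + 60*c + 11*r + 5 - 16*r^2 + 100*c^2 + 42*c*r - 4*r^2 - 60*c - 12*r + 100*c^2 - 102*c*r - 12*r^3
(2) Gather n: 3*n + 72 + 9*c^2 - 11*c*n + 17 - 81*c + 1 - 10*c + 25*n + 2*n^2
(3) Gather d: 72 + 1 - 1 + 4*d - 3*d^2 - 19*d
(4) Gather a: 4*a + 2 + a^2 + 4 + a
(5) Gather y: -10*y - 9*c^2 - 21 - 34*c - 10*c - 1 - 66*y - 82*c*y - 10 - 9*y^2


(1) = 200*c^2 - 12*r^3 + r^2*(-36*c - 20) + r*(120*c^2 - 60*c)
(2) = 9*c^2 - 91*c + 2*n^2 + n*(28 - 11*c) + 90
(3) = -3*d^2 - 15*d + 72
(4) = a^2 + 5*a + 6
(5) = -9*c^2 - 44*c - 9*y^2 + y*(-82*c - 76) - 32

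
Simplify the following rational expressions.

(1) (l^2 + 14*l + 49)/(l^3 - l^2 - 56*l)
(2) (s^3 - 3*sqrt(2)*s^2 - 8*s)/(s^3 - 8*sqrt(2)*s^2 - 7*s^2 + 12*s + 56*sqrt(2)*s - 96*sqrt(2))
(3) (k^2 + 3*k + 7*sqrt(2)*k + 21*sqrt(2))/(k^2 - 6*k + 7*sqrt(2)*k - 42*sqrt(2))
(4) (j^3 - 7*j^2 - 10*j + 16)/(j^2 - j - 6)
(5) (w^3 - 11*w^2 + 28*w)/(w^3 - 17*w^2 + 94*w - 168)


(1) = (l + 7)/(l^2 - 8*l)
(2) = (s^3 - 3*sqrt(2)*s^2 - 8*s)/(s^3 + s^2*(-8*sqrt(2) - 7) + s*(12 + 56*sqrt(2)) - 96*sqrt(2))
(3) = (k + 3)/(k - 6)
(4) = (j^2 - 9*j + 8)/(j - 3)
(5) = w/(w - 6)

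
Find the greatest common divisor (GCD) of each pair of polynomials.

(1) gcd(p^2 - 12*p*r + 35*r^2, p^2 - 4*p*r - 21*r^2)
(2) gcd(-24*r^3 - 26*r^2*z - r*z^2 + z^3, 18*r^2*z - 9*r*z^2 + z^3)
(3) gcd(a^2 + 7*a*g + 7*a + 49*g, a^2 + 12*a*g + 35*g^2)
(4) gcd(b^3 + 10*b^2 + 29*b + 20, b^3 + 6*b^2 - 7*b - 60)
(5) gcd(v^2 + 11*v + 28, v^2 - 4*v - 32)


(1) = gcd((p - 7*r)*(p - 5*r), (p - 7*r)*(p + 3*r)) = p - 7*r
(2) = gcd((-6*r + z)*(r + z)*(4*r + z), z*(-6*r + z)*(-3*r + z)) = -6*r + z
(3) = a + 7*g
(4) = b^2 + 9*b + 20
(5) = v + 4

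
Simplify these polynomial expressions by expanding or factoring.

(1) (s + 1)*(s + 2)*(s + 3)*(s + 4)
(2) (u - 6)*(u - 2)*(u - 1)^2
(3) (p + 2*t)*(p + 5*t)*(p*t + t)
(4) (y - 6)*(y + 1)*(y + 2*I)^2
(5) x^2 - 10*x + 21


(1) = s^4 + 10*s^3 + 35*s^2 + 50*s + 24
(2) = u^4 - 10*u^3 + 29*u^2 - 32*u + 12
(3) = p^3*t + 7*p^2*t^2 + p^2*t + 10*p*t^3 + 7*p*t^2 + 10*t^3
(4) = y^4 - 5*y^3 + 4*I*y^3 - 10*y^2 - 20*I*y^2 + 20*y - 24*I*y + 24
(5) = (x - 7)*(x - 3)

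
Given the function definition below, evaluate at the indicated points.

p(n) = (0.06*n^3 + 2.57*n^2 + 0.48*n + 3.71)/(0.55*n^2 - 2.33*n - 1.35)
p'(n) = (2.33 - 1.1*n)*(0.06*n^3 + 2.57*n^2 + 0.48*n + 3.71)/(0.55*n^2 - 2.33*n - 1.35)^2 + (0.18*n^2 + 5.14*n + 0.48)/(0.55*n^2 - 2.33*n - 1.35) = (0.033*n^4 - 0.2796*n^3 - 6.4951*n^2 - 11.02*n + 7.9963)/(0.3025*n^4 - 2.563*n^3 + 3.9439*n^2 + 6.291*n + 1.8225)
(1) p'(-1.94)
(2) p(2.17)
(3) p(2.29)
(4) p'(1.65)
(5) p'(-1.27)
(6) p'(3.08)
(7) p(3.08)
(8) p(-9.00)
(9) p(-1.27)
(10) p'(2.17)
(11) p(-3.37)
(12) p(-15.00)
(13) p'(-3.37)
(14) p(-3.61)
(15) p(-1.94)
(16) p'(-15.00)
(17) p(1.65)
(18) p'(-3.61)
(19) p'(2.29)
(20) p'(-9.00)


(1) = 0.27
(2) = -4.58
(3) = -5.00
(4) = -2.11
(5) = 1.95
(6) = -8.47
(7) = -9.47
(8) = 2.55
(9) = 2.85
(10) = -3.34
(11) = 2.27
(12) = 2.37
(13) = -0.08
(14) = 2.29
(15) = 2.29
(16) = 0.05
(17) = -3.18
(18) = -0.09
(19) = -3.72
(20) = 0.00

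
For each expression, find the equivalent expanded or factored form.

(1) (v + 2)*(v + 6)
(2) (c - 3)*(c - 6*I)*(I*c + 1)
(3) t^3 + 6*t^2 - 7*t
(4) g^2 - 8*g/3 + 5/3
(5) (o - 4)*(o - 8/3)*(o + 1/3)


(1) = v^2 + 8*v + 12
(2) = I*c^3 + 7*c^2 - 3*I*c^2 - 21*c - 6*I*c + 18*I
(3) = t*(t - 1)*(t + 7)
(4) = (g - 5/3)*(g - 1)
(5) = o^3 - 19*o^2/3 + 76*o/9 + 32/9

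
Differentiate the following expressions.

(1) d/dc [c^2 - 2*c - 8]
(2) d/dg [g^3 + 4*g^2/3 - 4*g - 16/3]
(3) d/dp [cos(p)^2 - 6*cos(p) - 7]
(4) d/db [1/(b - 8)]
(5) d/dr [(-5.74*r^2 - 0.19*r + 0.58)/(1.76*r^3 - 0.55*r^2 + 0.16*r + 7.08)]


(1) = 2*c - 2
(2) = 3*g^2 + 8*g/3 - 4
(3) = 2*(3 - cos(p))*sin(p)
(4) = -1/(b - 8)^2
(5) = (10.1024*r^4 + 0.6688*r^3 - 4.0853*r^2 - 80.6404*r - 1.438)/(3.0976*r^6 - 1.936*r^5 + 0.8657*r^4 + 24.7456*r^3 - 7.7624*r^2 + 2.2656*r + 50.1264)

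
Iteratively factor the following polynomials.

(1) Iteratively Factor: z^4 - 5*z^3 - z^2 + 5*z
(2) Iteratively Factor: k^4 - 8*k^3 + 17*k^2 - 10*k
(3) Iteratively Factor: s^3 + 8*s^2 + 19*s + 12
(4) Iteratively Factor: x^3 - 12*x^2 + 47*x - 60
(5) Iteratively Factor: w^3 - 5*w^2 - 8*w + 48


(1) = (z - 5)*(z^3 - z) = (z - 5)*(z + 1)*(z^2 - z) = z*(z - 5)*(z + 1)*(z - 1)
(2) = (k)*(k^3 - 8*k^2 + 17*k - 10) = k*(k - 1)*(k^2 - 7*k + 10) = k*(k - 2)*(k - 1)*(k - 5)
(3) = (s + 1)*(s^2 + 7*s + 12) = (s + 1)*(s + 4)*(s + 3)
(4) = (x - 4)*(x^2 - 8*x + 15) = (x - 5)*(x - 4)*(x - 3)
(5) = (w - 4)*(w^2 - w - 12) = (w - 4)*(w + 3)*(w - 4)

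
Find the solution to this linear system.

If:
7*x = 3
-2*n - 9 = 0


Then:
n = -9/2
x = 3/7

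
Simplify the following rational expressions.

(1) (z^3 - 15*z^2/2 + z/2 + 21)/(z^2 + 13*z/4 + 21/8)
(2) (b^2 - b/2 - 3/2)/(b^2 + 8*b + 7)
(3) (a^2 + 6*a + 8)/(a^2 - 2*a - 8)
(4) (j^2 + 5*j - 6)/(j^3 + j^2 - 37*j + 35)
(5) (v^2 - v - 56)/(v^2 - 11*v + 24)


(1) = (4*z^2 - 36*z + 56)/(4*z + 7)
(2) = (2*b - 3)/(2*b + 14)
(3) = (a + 4)/(a - 4)
(4) = (j + 6)/(j^2 + 2*j - 35)
(5) = (v + 7)/(v - 3)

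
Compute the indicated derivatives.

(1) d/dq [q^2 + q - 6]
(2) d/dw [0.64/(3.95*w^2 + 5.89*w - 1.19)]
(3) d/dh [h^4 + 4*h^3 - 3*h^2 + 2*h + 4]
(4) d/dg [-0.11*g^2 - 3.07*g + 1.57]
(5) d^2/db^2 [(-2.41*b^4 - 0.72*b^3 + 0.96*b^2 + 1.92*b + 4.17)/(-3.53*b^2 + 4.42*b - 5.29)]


(1) = 2*q + 1
(2) = (-5.056*w - 3.7696)/(3.95*w^2 + 5.89*w - 1.19)^2
(3) = 4*h^3 + 12*h^2 - 6*h + 2
(4) = -0.22*g - 3.07
(5) = (60.061538*b^6 - 225.613596*b^5 + 552.518046*b^4 - 978.166768*b^3 + 504.07959*b^2 + 726.389388*b - 150.710502)/(43.986977*b^6 - 165.231534*b^5 + 404.644959*b^4 - 581.577412*b^3 + 606.394287*b^2 - 371.069166*b + 148.035889)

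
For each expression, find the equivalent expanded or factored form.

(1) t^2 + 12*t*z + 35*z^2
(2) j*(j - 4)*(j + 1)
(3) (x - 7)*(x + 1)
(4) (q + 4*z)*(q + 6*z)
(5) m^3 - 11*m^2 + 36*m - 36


(1) = (t + 5*z)*(t + 7*z)
(2) = j^3 - 3*j^2 - 4*j
(3) = x^2 - 6*x - 7
(4) = q^2 + 10*q*z + 24*z^2
(5) = (m - 6)*(m - 3)*(m - 2)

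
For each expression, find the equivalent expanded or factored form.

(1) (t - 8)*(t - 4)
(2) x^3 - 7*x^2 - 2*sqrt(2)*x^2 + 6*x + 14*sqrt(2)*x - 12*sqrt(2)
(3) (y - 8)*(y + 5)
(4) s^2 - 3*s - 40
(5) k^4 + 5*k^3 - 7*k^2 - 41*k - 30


(1) = t^2 - 12*t + 32
(2) = (x - 6)*(x - 1)*(x - 2*sqrt(2))
(3) = y^2 - 3*y - 40
(4) = (s - 8)*(s + 5)
(5) = (k - 3)*(k + 1)*(k + 2)*(k + 5)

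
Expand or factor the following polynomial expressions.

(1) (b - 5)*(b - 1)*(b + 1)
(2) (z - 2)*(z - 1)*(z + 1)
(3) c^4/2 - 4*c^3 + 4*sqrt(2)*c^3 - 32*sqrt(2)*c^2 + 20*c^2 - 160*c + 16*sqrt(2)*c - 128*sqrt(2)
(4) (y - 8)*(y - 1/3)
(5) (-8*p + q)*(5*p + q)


(1) = b^3 - 5*b^2 - b + 5
(2) = z^3 - 2*z^2 - z + 2
(3) = (c/2 + sqrt(2))*(c - 8)*(c + 2*sqrt(2))*(c + 4*sqrt(2))
(4) = y^2 - 25*y/3 + 8/3
(5) = -40*p^2 - 3*p*q + q^2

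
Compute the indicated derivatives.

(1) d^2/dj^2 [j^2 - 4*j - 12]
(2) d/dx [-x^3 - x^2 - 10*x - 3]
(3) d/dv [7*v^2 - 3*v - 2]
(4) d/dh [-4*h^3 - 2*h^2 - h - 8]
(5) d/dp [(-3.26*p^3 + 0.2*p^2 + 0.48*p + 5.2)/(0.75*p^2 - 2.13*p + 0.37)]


(1) = 2
(2) = -3*x^2 - 2*x - 10
(3) = 14*v - 3
(4) = -12*h^2 - 4*h - 1
(5) = (-2.445*p^4 + 13.8876*p^3 - 4.4046*p^2 - 7.652*p + 11.2536)/(0.5625*p^4 - 3.195*p^3 + 5.0919*p^2 - 1.5762*p + 0.1369)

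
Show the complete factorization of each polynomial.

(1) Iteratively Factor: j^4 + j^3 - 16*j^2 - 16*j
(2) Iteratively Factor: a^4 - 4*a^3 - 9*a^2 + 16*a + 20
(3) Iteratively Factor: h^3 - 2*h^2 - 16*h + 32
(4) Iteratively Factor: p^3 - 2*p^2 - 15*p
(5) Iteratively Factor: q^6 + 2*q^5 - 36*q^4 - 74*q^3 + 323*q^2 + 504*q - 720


(1) = (j + 4)*(j^3 - 3*j^2 - 4*j) = (j + 1)*(j + 4)*(j^2 - 4*j) = j*(j + 1)*(j + 4)*(j - 4)
(2) = (a + 2)*(a^3 - 6*a^2 + 3*a + 10) = (a + 1)*(a + 2)*(a^2 - 7*a + 10) = (a - 2)*(a + 1)*(a + 2)*(a - 5)
(3) = (h + 4)*(h^2 - 6*h + 8) = (h - 4)*(h + 4)*(h - 2)
(4) = (p + 3)*(p^2 - 5*p) = (p - 5)*(p + 3)*(p)
(5) = (q - 3)*(q^5 + 5*q^4 - 21*q^3 - 137*q^2 - 88*q + 240) = (q - 3)*(q - 1)*(q^4 + 6*q^3 - 15*q^2 - 152*q - 240) = (q - 3)*(q - 1)*(q + 4)*(q^3 + 2*q^2 - 23*q - 60) = (q - 5)*(q - 3)*(q - 1)*(q + 4)*(q^2 + 7*q + 12) = (q - 5)*(q - 3)*(q - 1)*(q + 3)*(q + 4)*(q + 4)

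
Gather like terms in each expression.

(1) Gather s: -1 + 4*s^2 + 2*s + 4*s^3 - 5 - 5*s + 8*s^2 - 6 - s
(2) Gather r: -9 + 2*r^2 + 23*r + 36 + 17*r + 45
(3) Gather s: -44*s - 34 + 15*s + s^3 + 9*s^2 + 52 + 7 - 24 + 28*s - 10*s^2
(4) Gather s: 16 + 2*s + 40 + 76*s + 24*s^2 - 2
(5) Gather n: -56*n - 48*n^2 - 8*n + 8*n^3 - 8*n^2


(1) = 4*s^3 + 12*s^2 - 4*s - 12
(2) = 2*r^2 + 40*r + 72
(3) = s^3 - s^2 - s + 1
(4) = 24*s^2 + 78*s + 54
(5) = 8*n^3 - 56*n^2 - 64*n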